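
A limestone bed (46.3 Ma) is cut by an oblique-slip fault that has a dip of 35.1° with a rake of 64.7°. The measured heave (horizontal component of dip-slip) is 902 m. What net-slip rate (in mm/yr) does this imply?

0.0263 mm/yr

dip-slip = heave / cos(dip) = 902 / cos(35.1°) = 1102 m
net slip = dip-slip / sin(rake) = 1102 / sin(64.7°) = 1219 m
rate = 1219 m / 46.3 Ma = 0.0000263 m/yr = 0.0263 mm/yr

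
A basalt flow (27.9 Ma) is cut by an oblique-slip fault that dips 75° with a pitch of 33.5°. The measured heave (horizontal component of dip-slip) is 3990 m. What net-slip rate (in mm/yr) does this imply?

dip-slip = heave / cos(dip) = 3990 / cos(75°) = 15420 m
net slip = dip-slip / sin(rake) = 15420 / sin(33.5°) = 27930 m
rate = 27930 m / 27.9 Ma = 0.00100 m/yr = 1 mm/yr

1 mm/yr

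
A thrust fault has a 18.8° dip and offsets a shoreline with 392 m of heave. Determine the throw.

throw = heave × tan(dip) = 392 × tan(18.8°) = 133 m

133 m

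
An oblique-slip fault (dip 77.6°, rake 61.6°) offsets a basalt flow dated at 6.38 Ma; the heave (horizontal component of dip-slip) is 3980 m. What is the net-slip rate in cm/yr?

0.330 cm/yr

dip-slip = heave / cos(dip) = 3980 / cos(77.6°) = 18530 m
net slip = dip-slip / sin(rake) = 18530 / sin(61.6°) = 21070 m
rate = 21070 m / 6.38 Ma = 0.00330 m/yr = 0.330 cm/yr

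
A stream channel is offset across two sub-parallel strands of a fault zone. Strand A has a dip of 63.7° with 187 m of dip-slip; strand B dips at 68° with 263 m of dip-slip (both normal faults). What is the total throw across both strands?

throw_A = 187 × sin(63.7°) = 167.6 m
throw_B = 263 × sin(68°) = 243.8 m
total = 167.6 + 243.8 = 411 m

411 m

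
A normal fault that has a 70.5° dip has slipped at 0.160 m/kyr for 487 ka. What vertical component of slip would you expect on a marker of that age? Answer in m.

73.5 m

dip-slip = rate × time = 0.160 m/kyr × 487 ka = 77.92 m
throw = dip-slip × sin(dip) = 77.92 × sin(70.5°) = 73.5 m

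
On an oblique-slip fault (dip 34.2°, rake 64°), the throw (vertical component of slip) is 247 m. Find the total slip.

489 m

dip-slip = throw / sin(dip) = 247 / sin(34.2°) = 439.4 m
net slip = dip-slip / sin(rake) = 439.4 / sin(64°) = 489 m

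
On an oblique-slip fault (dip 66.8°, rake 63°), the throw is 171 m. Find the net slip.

dip-slip = throw / sin(dip) = 171 / sin(66.8°) = 186 m
net slip = dip-slip / sin(rake) = 186 / sin(63°) = 209 m

209 m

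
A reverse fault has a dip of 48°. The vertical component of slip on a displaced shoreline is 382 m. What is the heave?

heave = throw / tan(dip) = 382 / tan(48°) = 344 m

344 m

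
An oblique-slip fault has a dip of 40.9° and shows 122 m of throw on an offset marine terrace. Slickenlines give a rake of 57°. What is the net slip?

dip-slip = throw / sin(dip) = 122 / sin(40.9°) = 186.3 m
net slip = dip-slip / sin(rake) = 186.3 / sin(57°) = 222 m

222 m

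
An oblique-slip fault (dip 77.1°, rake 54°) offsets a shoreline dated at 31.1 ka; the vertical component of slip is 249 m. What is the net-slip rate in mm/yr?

10.2 mm/yr

dip-slip = throw / sin(dip) = 249 / sin(77.1°) = 255.4 m
net slip = dip-slip / sin(rake) = 255.4 / sin(54°) = 315.8 m
rate = 315.8 m / 31.1 ka = 0.0102 m/yr = 10.2 mm/yr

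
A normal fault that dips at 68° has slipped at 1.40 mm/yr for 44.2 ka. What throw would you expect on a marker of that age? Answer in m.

dip-slip = rate × time = 1.40 mm/yr × 44.2 ka = 61.88 m
throw = dip-slip × sin(dip) = 61.88 × sin(68°) = 57.4 m

57.4 m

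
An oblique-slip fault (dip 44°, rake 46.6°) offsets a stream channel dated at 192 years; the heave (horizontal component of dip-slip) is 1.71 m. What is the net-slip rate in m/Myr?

17000 m/Myr

dip-slip = heave / cos(dip) = 1.71 / cos(44°) = 2.377 m
net slip = dip-slip / sin(rake) = 2.377 / sin(46.6°) = 3.272 m
rate = 3.272 m / 192 years = 0.0170 m/yr = 17000 m/Myr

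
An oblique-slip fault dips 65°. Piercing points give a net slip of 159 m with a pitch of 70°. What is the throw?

135 m

dip-slip = net slip × sin(rake) = 159 m × sin(70°) = 149.4 m
throw = dip-slip × sin(dip) = 149.4 × sin(65°) = 135 m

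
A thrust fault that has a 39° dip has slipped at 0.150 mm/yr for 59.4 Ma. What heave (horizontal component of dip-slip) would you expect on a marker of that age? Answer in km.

6.92 km

dip-slip = rate × time = 0.150 mm/yr × 59.4 Ma = 8910 m
heave = dip-slip × cos(dip) = 8910 × cos(39°) = 6920 m = 6.92 km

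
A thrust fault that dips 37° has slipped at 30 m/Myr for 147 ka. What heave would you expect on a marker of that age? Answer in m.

3.52 m

dip-slip = rate × time = 30 m/Myr × 147 ka = 4.410 m
heave = dip-slip × cos(dip) = 4.410 × cos(37°) = 3.52 m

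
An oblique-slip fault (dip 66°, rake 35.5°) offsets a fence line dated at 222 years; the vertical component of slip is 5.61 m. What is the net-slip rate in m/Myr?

47600 m/Myr

dip-slip = throw / sin(dip) = 5.61 / sin(66°) = 6.141 m
net slip = dip-slip / sin(rake) = 6.141 / sin(35.5°) = 10.57 m
rate = 10.57 m / 222 years = 0.0476 m/yr = 47600 m/Myr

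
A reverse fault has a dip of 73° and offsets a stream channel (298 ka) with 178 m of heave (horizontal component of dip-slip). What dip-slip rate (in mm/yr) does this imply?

dip-slip = heave / cos(dip) = 178 m / cos(73°) = 608.8 m
rate = 608.8 m / 298 ka = 0.00204 m/yr = 2.04 mm/yr

2.04 mm/yr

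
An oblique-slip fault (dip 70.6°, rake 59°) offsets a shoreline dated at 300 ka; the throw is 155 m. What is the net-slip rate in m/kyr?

0.639 m/kyr

dip-slip = throw / sin(dip) = 155 / sin(70.6°) = 164.3 m
net slip = dip-slip / sin(rake) = 164.3 / sin(59°) = 191.7 m
rate = 191.7 m / 300 ka = 0.000639 m/yr = 0.639 m/kyr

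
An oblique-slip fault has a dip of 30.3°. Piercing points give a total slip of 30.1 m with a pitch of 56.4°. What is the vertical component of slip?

dip-slip = net slip × sin(rake) = 30.1 m × sin(56.4°) = 25.07 m
throw = dip-slip × sin(dip) = 25.07 × sin(30.3°) = 12.6 m

12.6 m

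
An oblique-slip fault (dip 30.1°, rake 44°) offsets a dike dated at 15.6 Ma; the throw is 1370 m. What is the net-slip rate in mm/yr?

dip-slip = throw / sin(dip) = 1370 / sin(30.1°) = 2732 m
net slip = dip-slip / sin(rake) = 2732 / sin(44°) = 3933 m
rate = 3933 m / 15.6 Ma = 0.000252 m/yr = 0.252 mm/yr

0.252 mm/yr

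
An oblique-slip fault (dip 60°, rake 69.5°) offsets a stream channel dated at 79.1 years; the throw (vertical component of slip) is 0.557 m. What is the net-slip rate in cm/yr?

0.868 cm/yr

dip-slip = throw / sin(dip) = 0.557 / sin(60°) = 0.6432 m
net slip = dip-slip / sin(rake) = 0.6432 / sin(69.5°) = 0.6867 m
rate = 0.6867 m / 79.1 years = 0.00868 m/yr = 0.868 cm/yr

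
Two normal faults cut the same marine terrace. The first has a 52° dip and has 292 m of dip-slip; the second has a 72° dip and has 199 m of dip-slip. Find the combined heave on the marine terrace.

heave_A = 292 × cos(52°) = 179.8 m
heave_B = 199 × cos(72°) = 61.49 m
total = 179.8 + 61.49 = 241 m

241 m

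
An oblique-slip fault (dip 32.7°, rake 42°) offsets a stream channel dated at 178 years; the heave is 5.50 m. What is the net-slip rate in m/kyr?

dip-slip = heave / cos(dip) = 5.50 / cos(32.7°) = 6.536 m
net slip = dip-slip / sin(rake) = 6.536 / sin(42°) = 9.768 m
rate = 9.768 m / 178 years = 0.0549 m/yr = 54.9 m/kyr

54.9 m/kyr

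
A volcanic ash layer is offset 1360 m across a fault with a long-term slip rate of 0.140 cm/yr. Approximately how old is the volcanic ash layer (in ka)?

age = offset / rate = 1360 m / (0.140 cm/yr) = 971000 yr = 971 ka

971 ka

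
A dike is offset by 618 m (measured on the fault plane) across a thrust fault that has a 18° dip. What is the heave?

heave = dip-slip × cos(dip) = 618 m × cos(18°) = 588 m

588 m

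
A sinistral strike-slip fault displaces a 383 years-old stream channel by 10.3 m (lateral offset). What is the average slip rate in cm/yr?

2.69 cm/yr

rate = 10.3 m / 383 years = 0.0269 m/yr = 2.69 cm/yr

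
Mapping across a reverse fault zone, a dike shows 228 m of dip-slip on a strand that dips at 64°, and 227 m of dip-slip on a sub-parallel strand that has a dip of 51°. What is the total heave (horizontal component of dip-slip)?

243 m

heave_A = 228 × cos(64°) = 99.95 m
heave_B = 227 × cos(51°) = 142.9 m
total = 99.95 + 142.9 = 243 m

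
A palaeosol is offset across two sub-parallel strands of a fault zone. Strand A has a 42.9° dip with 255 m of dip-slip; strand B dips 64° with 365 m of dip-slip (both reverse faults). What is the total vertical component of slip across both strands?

throw_A = 255 × sin(42.9°) = 173.6 m
throw_B = 365 × sin(64°) = 328.1 m
total = 173.6 + 328.1 = 502 m

502 m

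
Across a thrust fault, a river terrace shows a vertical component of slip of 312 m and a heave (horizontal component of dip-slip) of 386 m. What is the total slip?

net slip = √(throw² + heave²) = √(312² + 386²) = 496 m

496 m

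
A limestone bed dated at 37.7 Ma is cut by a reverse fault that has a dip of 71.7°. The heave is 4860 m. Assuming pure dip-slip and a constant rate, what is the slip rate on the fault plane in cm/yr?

dip-slip = heave / cos(dip) = 4860 m / cos(71.7°) = 15480 m
rate = 15480 m / 37.7 Ma = 0.000411 m/yr = 0.0411 cm/yr

0.0411 cm/yr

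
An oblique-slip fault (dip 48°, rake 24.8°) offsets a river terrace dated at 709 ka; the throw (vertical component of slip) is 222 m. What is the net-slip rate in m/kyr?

dip-slip = throw / sin(dip) = 222 / sin(48°) = 298.7 m
net slip = dip-slip / sin(rake) = 298.7 / sin(24.8°) = 712.2 m
rate = 712.2 m / 709 ka = 0.00100 m/yr = 1 m/kyr

1 m/kyr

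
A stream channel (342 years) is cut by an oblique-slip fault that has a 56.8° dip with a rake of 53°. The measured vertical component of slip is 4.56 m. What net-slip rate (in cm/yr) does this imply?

2 cm/yr

dip-slip = throw / sin(dip) = 4.56 / sin(56.8°) = 5.450 m
net slip = dip-slip / sin(rake) = 5.450 / sin(53°) = 6.824 m
rate = 6.824 m / 342 years = 0.0200 m/yr = 2 cm/yr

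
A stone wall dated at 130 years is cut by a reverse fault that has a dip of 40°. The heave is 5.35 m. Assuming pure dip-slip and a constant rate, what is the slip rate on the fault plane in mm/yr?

dip-slip = heave / cos(dip) = 5.35 m / cos(40°) = 6.984 m
rate = 6.984 m / 130 years = 0.0537 m/yr = 53.7 mm/yr

53.7 mm/yr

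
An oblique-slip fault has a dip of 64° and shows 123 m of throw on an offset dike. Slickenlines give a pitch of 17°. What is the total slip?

dip-slip = throw / sin(dip) = 123 / sin(64°) = 136.9 m
net slip = dip-slip / sin(rake) = 136.9 / sin(17°) = 468 m

468 m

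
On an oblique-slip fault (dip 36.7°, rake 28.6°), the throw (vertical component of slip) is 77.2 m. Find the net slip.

270 m

dip-slip = throw / sin(dip) = 77.2 / sin(36.7°) = 129.2 m
net slip = dip-slip / sin(rake) = 129.2 / sin(28.6°) = 270 m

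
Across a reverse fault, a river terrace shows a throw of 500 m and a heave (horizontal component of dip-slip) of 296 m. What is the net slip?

581 m

net slip = √(throw² + heave²) = √(500² + 296²) = 581 m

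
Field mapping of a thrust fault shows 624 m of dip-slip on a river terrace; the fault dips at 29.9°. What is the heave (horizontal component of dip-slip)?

541 m

heave = dip-slip × cos(dip) = 624 m × cos(29.9°) = 541 m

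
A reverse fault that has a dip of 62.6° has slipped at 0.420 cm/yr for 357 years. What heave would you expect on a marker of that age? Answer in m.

0.690 m

dip-slip = rate × time = 0.420 cm/yr × 357 years = 1.499 m
heave = dip-slip × cos(dip) = 1.499 × cos(62.6°) = 0.690 m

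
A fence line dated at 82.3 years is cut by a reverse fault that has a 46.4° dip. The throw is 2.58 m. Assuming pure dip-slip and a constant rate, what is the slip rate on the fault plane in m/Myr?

43300 m/Myr

dip-slip = throw / sin(dip) = 2.58 m / sin(46.4°) = 3.563 m
rate = 3.563 m / 82.3 years = 0.0433 m/yr = 43300 m/Myr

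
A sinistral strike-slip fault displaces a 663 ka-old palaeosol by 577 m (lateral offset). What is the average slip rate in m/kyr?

rate = 577 m / 663 ka = 0.000870 m/yr = 0.870 m/kyr

0.870 m/kyr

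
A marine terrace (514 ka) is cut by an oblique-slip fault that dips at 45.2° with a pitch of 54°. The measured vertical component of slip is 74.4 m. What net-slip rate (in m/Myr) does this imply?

dip-slip = throw / sin(dip) = 74.4 / sin(45.2°) = 104.9 m
net slip = dip-slip / sin(rake) = 104.9 / sin(54°) = 129.6 m
rate = 129.6 m / 514 ka = 0.000252 m/yr = 252 m/Myr

252 m/Myr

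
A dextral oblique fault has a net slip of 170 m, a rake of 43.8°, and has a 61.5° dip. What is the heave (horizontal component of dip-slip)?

56.1 m

dip-slip = net slip × sin(rake) = 170 m × sin(43.8°) = 117.7 m
heave = dip-slip × cos(dip) = 117.7 × cos(61.5°) = 56.1 m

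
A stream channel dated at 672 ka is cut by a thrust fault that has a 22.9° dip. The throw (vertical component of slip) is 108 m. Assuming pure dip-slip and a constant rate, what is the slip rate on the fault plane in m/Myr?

413 m/Myr

dip-slip = throw / sin(dip) = 108 m / sin(22.9°) = 277.5 m
rate = 277.5 m / 672 ka = 0.000413 m/yr = 413 m/Myr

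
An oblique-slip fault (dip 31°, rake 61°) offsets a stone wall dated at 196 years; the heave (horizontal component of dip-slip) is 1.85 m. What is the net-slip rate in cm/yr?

1.26 cm/yr

dip-slip = heave / cos(dip) = 1.85 / cos(31°) = 2.158 m
net slip = dip-slip / sin(rake) = 2.158 / sin(61°) = 2.468 m
rate = 2.468 m / 196 years = 0.0126 m/yr = 1.26 cm/yr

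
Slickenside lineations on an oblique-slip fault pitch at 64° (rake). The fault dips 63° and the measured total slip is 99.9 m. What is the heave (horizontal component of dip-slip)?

40.8 m

dip-slip = net slip × sin(rake) = 99.9 m × sin(64°) = 89.79 m
heave = dip-slip × cos(dip) = 89.79 × cos(63°) = 40.8 m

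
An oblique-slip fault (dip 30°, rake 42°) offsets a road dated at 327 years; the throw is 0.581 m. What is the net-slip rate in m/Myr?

5310 m/Myr

dip-slip = throw / sin(dip) = 0.581 / sin(30°) = 1.162 m
net slip = dip-slip / sin(rake) = 1.162 / sin(42°) = 1.737 m
rate = 1.737 m / 327 years = 0.00531 m/yr = 5310 m/Myr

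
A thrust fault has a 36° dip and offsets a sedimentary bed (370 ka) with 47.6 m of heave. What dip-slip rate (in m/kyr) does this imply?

0.159 m/kyr

dip-slip = heave / cos(dip) = 47.6 m / cos(36°) = 58.84 m
rate = 58.84 m / 370 ka = 0.000159 m/yr = 0.159 m/kyr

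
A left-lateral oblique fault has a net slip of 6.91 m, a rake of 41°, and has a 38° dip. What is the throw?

2.79 m

dip-slip = net slip × sin(rake) = 6.91 m × sin(41°) = 4.533 m
throw = dip-slip × sin(dip) = 4.533 × sin(38°) = 2.79 m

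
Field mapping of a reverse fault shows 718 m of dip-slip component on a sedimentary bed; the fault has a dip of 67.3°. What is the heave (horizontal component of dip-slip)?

heave = dip-slip × cos(dip) = 718 m × cos(67.3°) = 277 m

277 m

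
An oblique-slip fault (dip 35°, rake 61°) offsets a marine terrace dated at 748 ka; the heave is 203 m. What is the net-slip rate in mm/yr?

0.379 mm/yr

dip-slip = heave / cos(dip) = 203 / cos(35°) = 247.8 m
net slip = dip-slip / sin(rake) = 247.8 / sin(61°) = 283.3 m
rate = 283.3 m / 748 ka = 0.000379 m/yr = 0.379 mm/yr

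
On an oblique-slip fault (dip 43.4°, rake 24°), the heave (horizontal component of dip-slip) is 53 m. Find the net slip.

179 m

dip-slip = heave / cos(dip) = 53 / cos(43.4°) = 72.95 m
net slip = dip-slip / sin(rake) = 72.95 / sin(24°) = 179 m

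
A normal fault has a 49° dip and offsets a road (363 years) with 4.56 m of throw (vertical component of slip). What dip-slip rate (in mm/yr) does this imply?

16.6 mm/yr

dip-slip = throw / sin(dip) = 4.56 m / sin(49°) = 6.042 m
rate = 6.042 m / 363 years = 0.0166 m/yr = 16.6 mm/yr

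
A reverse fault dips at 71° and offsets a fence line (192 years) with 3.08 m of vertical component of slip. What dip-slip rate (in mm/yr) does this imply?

dip-slip = throw / sin(dip) = 3.08 m / sin(71°) = 3.257 m
rate = 3.257 m / 192 years = 0.0170 m/yr = 17 mm/yr

17 mm/yr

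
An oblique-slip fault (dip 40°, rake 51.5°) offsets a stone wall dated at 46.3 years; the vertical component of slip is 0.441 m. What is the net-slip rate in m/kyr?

dip-slip = throw / sin(dip) = 0.441 / sin(40°) = 0.6861 m
net slip = dip-slip / sin(rake) = 0.6861 / sin(51.5°) = 0.8767 m
rate = 0.8767 m / 46.3 years = 0.0189 m/yr = 18.9 m/kyr

18.9 m/kyr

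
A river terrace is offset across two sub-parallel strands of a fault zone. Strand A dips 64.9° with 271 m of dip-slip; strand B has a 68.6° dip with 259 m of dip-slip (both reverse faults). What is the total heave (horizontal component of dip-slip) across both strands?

heave_A = 271 × cos(64.9°) = 115 m
heave_B = 259 × cos(68.6°) = 94.50 m
total = 115 + 94.50 = 209 m

209 m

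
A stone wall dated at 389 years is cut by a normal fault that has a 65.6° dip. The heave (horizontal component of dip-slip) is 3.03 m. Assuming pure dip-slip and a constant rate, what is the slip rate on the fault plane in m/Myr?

dip-slip = heave / cos(dip) = 3.03 m / cos(65.6°) = 7.335 m
rate = 7.335 m / 389 years = 0.0189 m/yr = 18900 m/Myr

18900 m/Myr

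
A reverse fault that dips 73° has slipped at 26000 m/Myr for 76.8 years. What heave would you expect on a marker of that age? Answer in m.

0.584 m

dip-slip = rate × time = 26000 m/Myr × 76.8 years = 1.997 m
heave = dip-slip × cos(dip) = 1.997 × cos(73°) = 0.584 m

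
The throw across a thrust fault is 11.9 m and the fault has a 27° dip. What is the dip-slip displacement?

26.2 m

dip-slip = throw / sin(dip) = 11.9 / sin(27°) = 26.2 m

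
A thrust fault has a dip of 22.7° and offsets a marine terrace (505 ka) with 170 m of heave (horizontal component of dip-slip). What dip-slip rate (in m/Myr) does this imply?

dip-slip = heave / cos(dip) = 170 m / cos(22.7°) = 184.3 m
rate = 184.3 m / 505 ka = 0.000365 m/yr = 365 m/Myr

365 m/Myr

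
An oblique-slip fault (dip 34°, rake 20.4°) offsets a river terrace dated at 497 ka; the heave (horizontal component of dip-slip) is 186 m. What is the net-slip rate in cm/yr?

dip-slip = heave / cos(dip) = 186 / cos(34°) = 224.4 m
net slip = dip-slip / sin(rake) = 224.4 / sin(20.4°) = 643.6 m
rate = 643.6 m / 497 ka = 0.00130 m/yr = 0.130 cm/yr

0.130 cm/yr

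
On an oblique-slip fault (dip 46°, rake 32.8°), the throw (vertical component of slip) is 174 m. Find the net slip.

dip-slip = throw / sin(dip) = 174 / sin(46°) = 241.9 m
net slip = dip-slip / sin(rake) = 241.9 / sin(32.8°) = 447 m

447 m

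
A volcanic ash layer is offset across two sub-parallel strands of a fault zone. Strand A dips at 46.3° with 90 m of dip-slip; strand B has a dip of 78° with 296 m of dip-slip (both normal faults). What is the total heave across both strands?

124 m

heave_A = 90 × cos(46.3°) = 62.18 m
heave_B = 296 × cos(78°) = 61.54 m
total = 62.18 + 61.54 = 124 m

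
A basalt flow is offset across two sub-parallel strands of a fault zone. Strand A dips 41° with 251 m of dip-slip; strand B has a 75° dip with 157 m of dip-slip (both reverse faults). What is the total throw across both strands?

316 m

throw_A = 251 × sin(41°) = 164.7 m
throw_B = 157 × sin(75°) = 151.7 m
total = 164.7 + 151.7 = 316 m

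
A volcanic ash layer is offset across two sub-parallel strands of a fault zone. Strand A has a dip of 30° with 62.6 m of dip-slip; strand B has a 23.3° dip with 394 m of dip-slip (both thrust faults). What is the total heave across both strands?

416 m

heave_A = 62.6 × cos(30°) = 54.21 m
heave_B = 394 × cos(23.3°) = 361.9 m
total = 54.21 + 361.9 = 416 m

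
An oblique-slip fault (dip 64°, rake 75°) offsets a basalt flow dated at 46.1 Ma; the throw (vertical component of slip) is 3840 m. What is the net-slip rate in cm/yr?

dip-slip = throw / sin(dip) = 3840 / sin(64°) = 4272 m
net slip = dip-slip / sin(rake) = 4272 / sin(75°) = 4423 m
rate = 4423 m / 46.1 Ma = 0.0000959 m/yr = 0.00959 cm/yr

0.00959 cm/yr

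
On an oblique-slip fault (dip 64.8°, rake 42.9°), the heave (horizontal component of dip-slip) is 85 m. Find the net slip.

293 m

dip-slip = heave / cos(dip) = 85 / cos(64.8°) = 199.6 m
net slip = dip-slip / sin(rake) = 199.6 / sin(42.9°) = 293 m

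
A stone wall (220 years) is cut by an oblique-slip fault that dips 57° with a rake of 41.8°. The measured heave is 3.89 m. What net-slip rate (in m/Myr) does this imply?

dip-slip = heave / cos(dip) = 3.89 / cos(57°) = 7.142 m
net slip = dip-slip / sin(rake) = 7.142 / sin(41.8°) = 10.72 m
rate = 10.72 m / 220 years = 0.0487 m/yr = 48700 m/Myr

48700 m/Myr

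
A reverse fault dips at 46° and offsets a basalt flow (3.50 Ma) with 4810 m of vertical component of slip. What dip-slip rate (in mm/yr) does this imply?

1.91 mm/yr

dip-slip = throw / sin(dip) = 4810 m / sin(46°) = 6687 m
rate = 6687 m / 3.50 Ma = 0.00191 m/yr = 1.91 mm/yr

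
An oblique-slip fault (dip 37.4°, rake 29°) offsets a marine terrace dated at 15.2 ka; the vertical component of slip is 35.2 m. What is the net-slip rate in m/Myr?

7860 m/Myr

dip-slip = throw / sin(dip) = 35.2 / sin(37.4°) = 57.95 m
net slip = dip-slip / sin(rake) = 57.95 / sin(29°) = 119.5 m
rate = 119.5 m / 15.2 ka = 0.00786 m/yr = 7860 m/Myr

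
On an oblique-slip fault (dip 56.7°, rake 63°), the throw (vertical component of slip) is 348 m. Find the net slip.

467 m

dip-slip = throw / sin(dip) = 348 / sin(56.7°) = 416.4 m
net slip = dip-slip / sin(rake) = 416.4 / sin(63°) = 467 m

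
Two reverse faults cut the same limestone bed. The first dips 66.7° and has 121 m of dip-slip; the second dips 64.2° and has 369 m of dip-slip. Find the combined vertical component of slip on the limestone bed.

443 m

throw_A = 121 × sin(66.7°) = 111.1 m
throw_B = 369 × sin(64.2°) = 332.2 m
total = 111.1 + 332.2 = 443 m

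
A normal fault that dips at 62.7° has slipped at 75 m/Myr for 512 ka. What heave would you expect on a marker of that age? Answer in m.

17.6 m

dip-slip = rate × time = 75 m/Myr × 512 ka = 38.40 m
heave = dip-slip × cos(dip) = 38.40 × cos(62.7°) = 17.6 m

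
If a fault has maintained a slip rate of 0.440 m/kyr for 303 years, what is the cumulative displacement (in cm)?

13.3 cm

slip = rate × time = 0.440 m/kyr × 303 years = 0.133 m = 13.3 cm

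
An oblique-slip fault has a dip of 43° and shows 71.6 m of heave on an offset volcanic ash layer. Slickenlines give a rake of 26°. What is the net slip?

dip-slip = heave / cos(dip) = 71.6 / cos(43°) = 97.90 m
net slip = dip-slip / sin(rake) = 97.90 / sin(26°) = 223 m

223 m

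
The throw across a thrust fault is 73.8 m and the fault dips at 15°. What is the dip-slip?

285 m

dip-slip = throw / sin(dip) = 73.8 / sin(15°) = 285 m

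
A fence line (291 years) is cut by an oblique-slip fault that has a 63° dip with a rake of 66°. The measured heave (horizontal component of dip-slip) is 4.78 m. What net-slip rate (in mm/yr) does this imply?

39.6 mm/yr

dip-slip = heave / cos(dip) = 4.78 / cos(63°) = 10.53 m
net slip = dip-slip / sin(rake) = 10.53 / sin(66°) = 11.53 m
rate = 11.53 m / 291 years = 0.0396 m/yr = 39.6 mm/yr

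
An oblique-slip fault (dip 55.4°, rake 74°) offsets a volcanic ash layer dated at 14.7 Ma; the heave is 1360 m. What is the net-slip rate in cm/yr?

dip-slip = heave / cos(dip) = 1360 / cos(55.4°) = 2395 m
net slip = dip-slip / sin(rake) = 2395 / sin(74°) = 2492 m
rate = 2492 m / 14.7 Ma = 0.000169 m/yr = 0.0169 cm/yr

0.0169 cm/yr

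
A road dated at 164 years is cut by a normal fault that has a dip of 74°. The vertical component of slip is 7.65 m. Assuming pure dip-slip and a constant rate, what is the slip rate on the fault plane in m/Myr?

dip-slip = throw / sin(dip) = 7.65 m / sin(74°) = 7.958 m
rate = 7.958 m / 164 years = 0.0485 m/yr = 48500 m/Myr

48500 m/Myr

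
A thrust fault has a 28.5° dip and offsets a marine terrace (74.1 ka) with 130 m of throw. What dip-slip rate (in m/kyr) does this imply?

dip-slip = throw / sin(dip) = 130 m / sin(28.5°) = 272.4 m
rate = 272.4 m / 74.1 ka = 0.00368 m/yr = 3.68 m/kyr

3.68 m/kyr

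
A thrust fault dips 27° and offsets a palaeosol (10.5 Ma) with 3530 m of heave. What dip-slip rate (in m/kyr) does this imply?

dip-slip = heave / cos(dip) = 3530 m / cos(27°) = 3962 m
rate = 3962 m / 10.5 Ma = 0.000377 m/yr = 0.377 m/kyr

0.377 m/kyr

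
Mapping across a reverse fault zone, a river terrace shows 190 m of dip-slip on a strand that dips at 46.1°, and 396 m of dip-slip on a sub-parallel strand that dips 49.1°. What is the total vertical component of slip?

throw_A = 190 × sin(46.1°) = 136.9 m
throw_B = 396 × sin(49.1°) = 299.3 m
total = 136.9 + 299.3 = 436 m

436 m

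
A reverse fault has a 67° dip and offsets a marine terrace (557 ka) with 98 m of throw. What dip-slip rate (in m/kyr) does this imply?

dip-slip = throw / sin(dip) = 98 m / sin(67°) = 106.5 m
rate = 106.5 m / 557 ka = 0.000191 m/yr = 0.191 m/kyr

0.191 m/kyr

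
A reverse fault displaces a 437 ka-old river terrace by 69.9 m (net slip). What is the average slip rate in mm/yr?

0.160 mm/yr

rate = 69.9 m / 437 ka = 0.000160 m/yr = 0.160 mm/yr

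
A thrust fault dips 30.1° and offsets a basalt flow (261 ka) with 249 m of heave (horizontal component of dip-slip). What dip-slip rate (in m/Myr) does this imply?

dip-slip = heave / cos(dip) = 249 m / cos(30.1°) = 287.8 m
rate = 287.8 m / 261 ka = 0.00110 m/yr = 1100 m/Myr

1100 m/Myr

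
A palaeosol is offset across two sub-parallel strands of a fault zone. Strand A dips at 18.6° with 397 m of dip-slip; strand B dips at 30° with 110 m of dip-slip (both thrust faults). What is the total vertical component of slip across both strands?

182 m

throw_A = 397 × sin(18.6°) = 126.6 m
throw_B = 110 × sin(30°) = 55 m
total = 126.6 + 55 = 182 m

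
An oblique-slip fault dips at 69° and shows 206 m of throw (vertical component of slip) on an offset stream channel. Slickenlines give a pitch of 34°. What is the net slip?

395 m

dip-slip = throw / sin(dip) = 206 / sin(69°) = 220.7 m
net slip = dip-slip / sin(rake) = 220.7 / sin(34°) = 395 m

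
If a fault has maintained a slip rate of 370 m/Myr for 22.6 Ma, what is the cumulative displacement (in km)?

slip = rate × time = 370 m/Myr × 22.6 Ma = 8360 m = 8.36 km

8.36 km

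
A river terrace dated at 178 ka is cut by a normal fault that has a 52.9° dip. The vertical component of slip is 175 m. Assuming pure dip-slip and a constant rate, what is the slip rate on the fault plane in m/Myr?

1230 m/Myr

dip-slip = throw / sin(dip) = 175 m / sin(52.9°) = 219.4 m
rate = 219.4 m / 178 ka = 0.00123 m/yr = 1230 m/Myr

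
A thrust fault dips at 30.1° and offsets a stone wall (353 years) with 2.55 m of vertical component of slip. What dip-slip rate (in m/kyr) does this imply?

14.4 m/kyr

dip-slip = throw / sin(dip) = 2.55 m / sin(30.1°) = 5.085 m
rate = 5.085 m / 353 years = 0.0144 m/yr = 14.4 m/kyr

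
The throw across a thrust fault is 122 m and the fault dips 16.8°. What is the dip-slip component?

dip-slip = throw / sin(dip) = 122 / sin(16.8°) = 422 m

422 m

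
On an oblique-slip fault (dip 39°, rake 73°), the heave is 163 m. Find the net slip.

dip-slip = heave / cos(dip) = 163 / cos(39°) = 209.7 m
net slip = dip-slip / sin(rake) = 209.7 / sin(73°) = 219 m

219 m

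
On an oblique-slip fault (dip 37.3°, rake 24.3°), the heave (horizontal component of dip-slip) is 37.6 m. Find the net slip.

dip-slip = heave / cos(dip) = 37.6 / cos(37.3°) = 47.27 m
net slip = dip-slip / sin(rake) = 47.27 / sin(24.3°) = 115 m

115 m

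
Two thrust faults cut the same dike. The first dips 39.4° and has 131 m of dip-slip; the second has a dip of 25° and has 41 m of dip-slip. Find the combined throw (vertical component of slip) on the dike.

throw_A = 131 × sin(39.4°) = 83.15 m
throw_B = 41 × sin(25°) = 17.33 m
total = 83.15 + 17.33 = 100 m

100 m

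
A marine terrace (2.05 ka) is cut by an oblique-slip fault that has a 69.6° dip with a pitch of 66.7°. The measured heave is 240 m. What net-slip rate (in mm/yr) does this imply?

366 mm/yr

dip-slip = heave / cos(dip) = 240 / cos(69.6°) = 688.5 m
net slip = dip-slip / sin(rake) = 688.5 / sin(66.7°) = 749.7 m
rate = 749.7 m / 2.05 ka = 0.366 m/yr = 366 mm/yr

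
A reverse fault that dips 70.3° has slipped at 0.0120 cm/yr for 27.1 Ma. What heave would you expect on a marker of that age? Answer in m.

1100 m

dip-slip = rate × time = 0.0120 cm/yr × 27.1 Ma = 3252 m
heave = dip-slip × cos(dip) = 3252 × cos(70.3°) = 1100 m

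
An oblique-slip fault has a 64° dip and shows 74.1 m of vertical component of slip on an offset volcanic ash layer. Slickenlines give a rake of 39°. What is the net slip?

131 m

dip-slip = throw / sin(dip) = 74.1 / sin(64°) = 82.44 m
net slip = dip-slip / sin(rake) = 82.44 / sin(39°) = 131 m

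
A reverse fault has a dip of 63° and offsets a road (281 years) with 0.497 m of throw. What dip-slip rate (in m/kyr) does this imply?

dip-slip = throw / sin(dip) = 0.497 m / sin(63°) = 0.5578 m
rate = 0.5578 m / 281 years = 0.00199 m/yr = 1.99 m/kyr

1.99 m/kyr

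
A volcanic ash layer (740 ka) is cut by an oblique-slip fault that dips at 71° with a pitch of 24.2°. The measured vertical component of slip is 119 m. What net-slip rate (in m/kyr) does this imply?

0.415 m/kyr

dip-slip = throw / sin(dip) = 119 / sin(71°) = 125.9 m
net slip = dip-slip / sin(rake) = 125.9 / sin(24.2°) = 307 m
rate = 307 m / 740 ka = 0.000415 m/yr = 0.415 m/kyr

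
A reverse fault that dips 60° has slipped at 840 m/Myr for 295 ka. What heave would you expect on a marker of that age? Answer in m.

124 m

dip-slip = rate × time = 840 m/Myr × 295 ka = 247.8 m
heave = dip-slip × cos(dip) = 247.8 × cos(60°) = 124 m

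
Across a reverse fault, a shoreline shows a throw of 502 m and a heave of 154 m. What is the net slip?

525 m

net slip = √(throw² + heave²) = √(502² + 154²) = 525 m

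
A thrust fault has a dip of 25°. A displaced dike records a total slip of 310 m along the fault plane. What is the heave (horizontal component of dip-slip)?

281 m

heave = dip-slip × cos(dip) = 310 m × cos(25°) = 281 m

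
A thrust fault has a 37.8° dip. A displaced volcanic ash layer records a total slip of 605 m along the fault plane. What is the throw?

371 m

throw = dip-slip × sin(dip) = 605 m × sin(37.8°) = 371 m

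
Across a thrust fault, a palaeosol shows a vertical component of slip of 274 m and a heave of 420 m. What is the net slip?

net slip = √(throw² + heave²) = √(274² + 420²) = 501 m

501 m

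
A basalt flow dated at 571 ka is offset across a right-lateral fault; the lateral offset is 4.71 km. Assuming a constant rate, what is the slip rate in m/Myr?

rate = 4.71 km / 571 ka = 0.00825 m/yr = 8250 m/Myr

8250 m/Myr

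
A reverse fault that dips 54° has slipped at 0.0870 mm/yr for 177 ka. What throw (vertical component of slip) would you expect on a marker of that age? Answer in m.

dip-slip = rate × time = 0.0870 mm/yr × 177 ka = 15.40 m
throw = dip-slip × sin(dip) = 15.40 × sin(54°) = 12.5 m

12.5 m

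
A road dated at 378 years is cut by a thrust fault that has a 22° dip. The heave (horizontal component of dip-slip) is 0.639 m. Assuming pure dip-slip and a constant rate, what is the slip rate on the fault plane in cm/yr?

dip-slip = heave / cos(dip) = 0.639 m / cos(22°) = 0.6892 m
rate = 0.6892 m / 378 years = 0.00182 m/yr = 0.182 cm/yr

0.182 cm/yr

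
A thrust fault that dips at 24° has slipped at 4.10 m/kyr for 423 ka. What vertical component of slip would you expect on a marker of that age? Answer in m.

dip-slip = rate × time = 4.10 m/kyr × 423 ka = 1734 m
throw = dip-slip × sin(dip) = 1734 × sin(24°) = 705 m

705 m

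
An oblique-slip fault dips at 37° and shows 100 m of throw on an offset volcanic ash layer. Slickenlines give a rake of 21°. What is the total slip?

dip-slip = throw / sin(dip) = 100 / sin(37°) = 166.2 m
net slip = dip-slip / sin(rake) = 166.2 / sin(21°) = 464 m

464 m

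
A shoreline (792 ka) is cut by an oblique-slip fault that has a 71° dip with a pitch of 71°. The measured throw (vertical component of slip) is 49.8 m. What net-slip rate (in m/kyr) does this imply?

0.0703 m/kyr

dip-slip = throw / sin(dip) = 49.8 / sin(71°) = 52.67 m
net slip = dip-slip / sin(rake) = 52.67 / sin(71°) = 55.70 m
rate = 55.70 m / 792 ka = 0.0000703 m/yr = 0.0703 m/kyr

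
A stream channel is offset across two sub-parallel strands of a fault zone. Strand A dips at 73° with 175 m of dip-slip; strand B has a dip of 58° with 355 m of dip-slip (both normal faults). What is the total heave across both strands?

heave_A = 175 × cos(73°) = 51.17 m
heave_B = 355 × cos(58°) = 188.1 m
total = 51.17 + 188.1 = 239 m

239 m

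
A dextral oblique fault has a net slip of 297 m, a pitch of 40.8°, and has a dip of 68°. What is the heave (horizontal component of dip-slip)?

72.7 m

dip-slip = net slip × sin(rake) = 297 m × sin(40.8°) = 194.1 m
heave = dip-slip × cos(dip) = 194.1 × cos(68°) = 72.7 m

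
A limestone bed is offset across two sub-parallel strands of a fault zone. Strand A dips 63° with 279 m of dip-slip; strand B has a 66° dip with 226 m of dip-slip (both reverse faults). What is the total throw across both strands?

455 m

throw_A = 279 × sin(63°) = 248.6 m
throw_B = 226 × sin(66°) = 206.5 m
total = 248.6 + 206.5 = 455 m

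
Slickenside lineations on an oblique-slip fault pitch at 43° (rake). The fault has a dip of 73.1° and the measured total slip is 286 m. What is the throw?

dip-slip = net slip × sin(rake) = 286 m × sin(43°) = 195.1 m
throw = dip-slip × sin(dip) = 195.1 × sin(73.1°) = 187 m

187 m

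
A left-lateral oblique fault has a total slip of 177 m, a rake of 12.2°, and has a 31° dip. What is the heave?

dip-slip = net slip × sin(rake) = 177 m × sin(12.2°) = 37.40 m
heave = dip-slip × cos(dip) = 37.40 × cos(31°) = 32.1 m

32.1 m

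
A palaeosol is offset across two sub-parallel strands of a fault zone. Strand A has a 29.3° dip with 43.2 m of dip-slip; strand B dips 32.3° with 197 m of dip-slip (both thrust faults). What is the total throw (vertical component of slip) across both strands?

126 m

throw_A = 43.2 × sin(29.3°) = 21.14 m
throw_B = 197 × sin(32.3°) = 105.3 m
total = 21.14 + 105.3 = 126 m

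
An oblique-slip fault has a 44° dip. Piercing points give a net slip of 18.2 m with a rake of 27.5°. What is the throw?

dip-slip = net slip × sin(rake) = 18.2 m × sin(27.5°) = 8.404 m
throw = dip-slip × sin(dip) = 8.404 × sin(44°) = 5.84 m

5.84 m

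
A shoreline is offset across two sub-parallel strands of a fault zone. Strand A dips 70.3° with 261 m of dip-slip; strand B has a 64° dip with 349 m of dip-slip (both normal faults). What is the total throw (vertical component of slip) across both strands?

throw_A = 261 × sin(70.3°) = 245.7 m
throw_B = 349 × sin(64°) = 313.7 m
total = 245.7 + 313.7 = 559 m

559 m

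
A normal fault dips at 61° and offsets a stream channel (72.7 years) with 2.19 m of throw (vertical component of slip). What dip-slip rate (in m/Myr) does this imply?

34400 m/Myr

dip-slip = throw / sin(dip) = 2.19 m / sin(61°) = 2.504 m
rate = 2.504 m / 72.7 years = 0.0344 m/yr = 34400 m/Myr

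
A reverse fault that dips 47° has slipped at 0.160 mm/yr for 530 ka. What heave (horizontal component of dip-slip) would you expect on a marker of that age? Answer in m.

57.8 m

dip-slip = rate × time = 0.160 mm/yr × 530 ka = 84.80 m
heave = dip-slip × cos(dip) = 84.80 × cos(47°) = 57.8 m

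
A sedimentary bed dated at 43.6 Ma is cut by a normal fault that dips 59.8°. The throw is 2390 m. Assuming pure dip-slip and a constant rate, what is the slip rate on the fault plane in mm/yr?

0.0634 mm/yr

dip-slip = throw / sin(dip) = 2390 m / sin(59.8°) = 2765 m
rate = 2765 m / 43.6 Ma = 0.0000634 m/yr = 0.0634 mm/yr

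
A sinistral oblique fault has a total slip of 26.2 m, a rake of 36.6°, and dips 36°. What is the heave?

dip-slip = net slip × sin(rake) = 26.2 m × sin(36.6°) = 15.62 m
heave = dip-slip × cos(dip) = 15.62 × cos(36°) = 12.6 m

12.6 m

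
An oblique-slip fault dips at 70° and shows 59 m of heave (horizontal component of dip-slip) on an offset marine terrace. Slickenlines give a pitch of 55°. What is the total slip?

211 m

dip-slip = heave / cos(dip) = 59 / cos(70°) = 172.5 m
net slip = dip-slip / sin(rake) = 172.5 / sin(55°) = 211 m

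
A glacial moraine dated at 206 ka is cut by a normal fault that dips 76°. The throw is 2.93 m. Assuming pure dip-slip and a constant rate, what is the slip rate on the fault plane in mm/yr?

dip-slip = throw / sin(dip) = 2.93 m / sin(76°) = 3.020 m
rate = 3.020 m / 206 ka = 0.0000147 m/yr = 0.0147 mm/yr

0.0147 mm/yr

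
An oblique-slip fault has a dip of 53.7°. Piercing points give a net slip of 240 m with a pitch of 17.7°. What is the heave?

43.2 m

dip-slip = net slip × sin(rake) = 240 m × sin(17.7°) = 72.97 m
heave = dip-slip × cos(dip) = 72.97 × cos(53.7°) = 43.2 m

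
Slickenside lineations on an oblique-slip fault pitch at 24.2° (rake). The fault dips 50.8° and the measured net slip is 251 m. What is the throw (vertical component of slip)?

79.7 m

dip-slip = net slip × sin(rake) = 251 m × sin(24.2°) = 102.9 m
throw = dip-slip × sin(dip) = 102.9 × sin(50.8°) = 79.7 m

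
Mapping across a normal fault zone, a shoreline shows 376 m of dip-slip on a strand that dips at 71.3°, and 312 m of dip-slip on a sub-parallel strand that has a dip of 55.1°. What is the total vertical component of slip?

throw_A = 376 × sin(71.3°) = 356.2 m
throw_B = 312 × sin(55.1°) = 255.9 m
total = 356.2 + 255.9 = 612 m

612 m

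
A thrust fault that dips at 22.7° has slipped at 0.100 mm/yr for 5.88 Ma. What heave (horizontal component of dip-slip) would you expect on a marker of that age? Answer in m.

dip-slip = rate × time = 0.100 mm/yr × 5.88 Ma = 588 m
heave = dip-slip × cos(dip) = 588 × cos(22.7°) = 542 m

542 m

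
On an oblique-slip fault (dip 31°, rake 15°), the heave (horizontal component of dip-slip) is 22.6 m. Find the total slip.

102 m

dip-slip = heave / cos(dip) = 22.6 / cos(31°) = 26.37 m
net slip = dip-slip / sin(rake) = 26.37 / sin(15°) = 102 m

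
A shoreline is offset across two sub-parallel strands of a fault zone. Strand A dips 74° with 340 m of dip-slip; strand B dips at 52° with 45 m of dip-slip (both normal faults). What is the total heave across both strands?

heave_A = 340 × cos(74°) = 93.72 m
heave_B = 45 × cos(52°) = 27.70 m
total = 93.72 + 27.70 = 121 m

121 m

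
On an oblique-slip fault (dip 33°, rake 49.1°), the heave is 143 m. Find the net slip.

226 m

dip-slip = heave / cos(dip) = 143 / cos(33°) = 170.5 m
net slip = dip-slip / sin(rake) = 170.5 / sin(49.1°) = 226 m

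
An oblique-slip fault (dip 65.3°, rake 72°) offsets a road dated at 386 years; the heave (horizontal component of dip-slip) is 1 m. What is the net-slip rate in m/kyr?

6.52 m/kyr

dip-slip = heave / cos(dip) = 1 / cos(65.3°) = 2.393 m
net slip = dip-slip / sin(rake) = 2.393 / sin(72°) = 2.516 m
rate = 2.516 m / 386 years = 0.00652 m/yr = 6.52 m/kyr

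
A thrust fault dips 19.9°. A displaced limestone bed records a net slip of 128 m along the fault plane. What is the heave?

heave = dip-slip × cos(dip) = 128 m × cos(19.9°) = 120 m

120 m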